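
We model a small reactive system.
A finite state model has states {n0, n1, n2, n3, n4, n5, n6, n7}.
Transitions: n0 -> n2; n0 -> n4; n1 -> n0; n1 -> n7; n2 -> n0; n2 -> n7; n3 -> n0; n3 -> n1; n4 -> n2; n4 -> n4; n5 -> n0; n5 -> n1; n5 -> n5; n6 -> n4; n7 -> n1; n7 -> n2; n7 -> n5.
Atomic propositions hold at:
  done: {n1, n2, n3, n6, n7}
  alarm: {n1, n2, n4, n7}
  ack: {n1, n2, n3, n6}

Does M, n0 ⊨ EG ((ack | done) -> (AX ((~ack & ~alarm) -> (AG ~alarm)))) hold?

Yes

Sat(ack | done) = {n1, n2, n3, n6, n7}
Sat(~ack) = {n0, n4, n5, n7}
Sat(~alarm) = {n0, n3, n5, n6}
Sat(~ack & ~alarm) = {n0, n5}
AG ~alarm: greatest fixpoint, start Z0 = {n0, n3, n5, n6}, keep only states in Sat with every successor in Z. Z1 = ∅; fixed.
Sat(AG ~alarm) = ∅
Sat((~ack & ~alarm) -> (AG ~alarm)) = {n1, n2, n3, n4, n6, n7}
Sat(AX ((~ack & ~alarm) -> (AG ~alarm))) = {s : every successor in {n1, n2, n3, n4, n6, n7}} = {n0, n4, n6}
Sat((ack | done) -> (AX ((~ack & ~alarm) -> (AG ~alarm)))) = {n0, n4, n5, n6}
EG ((ack | done) -> (AX ((~ack & ~alarm) -> (AG ~alarm)))): greatest fixpoint, start Z0 = {n0, n4, n5, n6}, keep only states in Sat with some successor in Z. Already a fixed point.
Sat(EG ((ack | done) -> (AX ((~ack & ~alarm) -> (AG ~alarm))))) = {n0, n4, n5, n6}
n0 ∈ Sat(EG ((ack | done) -> (AX ((~ack & ~alarm) -> (AG ~alarm))))) = {n0, n4, n5, n6}, so the formula holds at n0.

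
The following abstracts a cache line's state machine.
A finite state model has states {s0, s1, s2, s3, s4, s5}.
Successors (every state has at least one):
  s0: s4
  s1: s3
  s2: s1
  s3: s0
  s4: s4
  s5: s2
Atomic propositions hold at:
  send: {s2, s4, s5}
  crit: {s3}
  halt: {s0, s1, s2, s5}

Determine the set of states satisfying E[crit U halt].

{s0, s1, s2, s3, s5}

E[crit U halt]: least fixpoint, start Z0 = Sat(halt) = {s0, s1, s2, s5}, add states in Sat(crit) with some successor in Z. Z1 = {s0, s1, s2, s3, s5}; fixed.
Sat(E[crit U halt]) = {s0, s1, s2, s3, s5}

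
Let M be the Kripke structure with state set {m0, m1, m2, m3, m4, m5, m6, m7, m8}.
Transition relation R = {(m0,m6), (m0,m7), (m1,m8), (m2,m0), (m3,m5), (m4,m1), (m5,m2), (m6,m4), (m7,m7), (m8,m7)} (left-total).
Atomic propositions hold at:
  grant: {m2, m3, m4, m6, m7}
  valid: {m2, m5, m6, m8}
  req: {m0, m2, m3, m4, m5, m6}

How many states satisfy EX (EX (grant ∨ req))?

7

Sat(grant ∨ req) = {m0, m2, m3, m4, m5, m6, m7}
Sat(EX (grant ∨ req)) = {s : some successor in {m0, m2, m3, m4, m5, m6, m7}} = {m0, m2, m3, m5, m6, m7, m8}
Sat(EX (EX (grant ∨ req))) = {s : some successor in {m0, m2, m3, m5, m6, m7, m8}} = {m0, m1, m2, m3, m5, m7, m8}
|Sat(EX (EX (grant ∨ req)))| = |{m0, m1, m2, m3, m5, m7, m8}| = 7.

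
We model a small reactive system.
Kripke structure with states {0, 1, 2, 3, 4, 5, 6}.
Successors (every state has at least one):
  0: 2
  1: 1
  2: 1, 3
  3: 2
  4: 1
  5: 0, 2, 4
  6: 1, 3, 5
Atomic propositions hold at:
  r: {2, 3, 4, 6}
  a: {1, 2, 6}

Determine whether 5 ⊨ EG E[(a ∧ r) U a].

No

Sat(a ∧ r) = {2, 6}
E[(a ∧ r) U a]: least fixpoint, start Z0 = Sat(a) = {1, 2, 6}, add states in Sat(a ∧ r) with some successor in Z. Already a fixed point.
Sat(E[(a ∧ r) U a]) = {1, 2, 6}
EG E[(a ∧ r) U a]: greatest fixpoint, start Z0 = {1, 2, 6}, keep only states in Sat with some successor in Z. Already a fixed point.
Sat(EG E[(a ∧ r) U a]) = {1, 2, 6}
5 ∉ Sat(EG E[(a ∧ r) U a]) = {1, 2, 6}, so the formula does not hold at 5.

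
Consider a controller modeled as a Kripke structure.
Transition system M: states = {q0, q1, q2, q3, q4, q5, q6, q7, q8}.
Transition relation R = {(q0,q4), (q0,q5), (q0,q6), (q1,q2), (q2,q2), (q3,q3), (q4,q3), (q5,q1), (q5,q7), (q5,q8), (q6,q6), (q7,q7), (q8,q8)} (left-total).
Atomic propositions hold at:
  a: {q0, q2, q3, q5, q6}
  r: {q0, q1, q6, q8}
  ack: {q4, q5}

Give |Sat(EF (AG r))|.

4

AG r: greatest fixpoint, start Z0 = {q0, q1, q6, q8}, keep only states in Sat with every successor in Z. Z1 = {q6, q8}; fixed.
Sat(AG r) = {q6, q8}
EF (AG r): least fixpoint, start Z0 = {q6, q8}, add states with some successor in Z. Z1 = {q0, q5, q6, q8}; fixed.
Sat(EF (AG r)) = {q0, q5, q6, q8}
|Sat(EF (AG r))| = |{q0, q5, q6, q8}| = 4.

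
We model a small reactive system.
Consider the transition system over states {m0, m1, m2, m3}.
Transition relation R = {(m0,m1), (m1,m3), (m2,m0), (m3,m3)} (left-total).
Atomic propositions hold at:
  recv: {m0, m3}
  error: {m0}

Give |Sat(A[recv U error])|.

1

A[recv U error]: least fixpoint, start Z0 = Sat(error) = {m0}, add states in Sat(recv) with every successor in Z. Already a fixed point.
Sat(A[recv U error]) = {m0}
|Sat(A[recv U error])| = |{m0}| = 1.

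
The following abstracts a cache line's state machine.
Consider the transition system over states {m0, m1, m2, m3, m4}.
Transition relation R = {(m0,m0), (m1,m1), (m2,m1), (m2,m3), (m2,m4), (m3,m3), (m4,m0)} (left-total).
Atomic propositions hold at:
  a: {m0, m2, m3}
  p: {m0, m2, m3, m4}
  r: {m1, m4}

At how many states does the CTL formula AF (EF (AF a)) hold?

AF a: least fixpoint, start Z0 = {m0, m2, m3}, add states with every successor in Z. Z1 = {m0, m2, m3, m4}; fixed.
Sat(AF a) = {m0, m2, m3, m4}
EF (AF a): least fixpoint, start Z0 = {m0, m2, m3, m4}, add states with some successor in Z. Already a fixed point.
Sat(EF (AF a)) = {m0, m2, m3, m4}
AF (EF (AF a)): least fixpoint, start Z0 = {m0, m2, m3, m4}, add states with every successor in Z. Already a fixed point.
Sat(AF (EF (AF a))) = {m0, m2, m3, m4}
|Sat(AF (EF (AF a)))| = |{m0, m2, m3, m4}| = 4.

4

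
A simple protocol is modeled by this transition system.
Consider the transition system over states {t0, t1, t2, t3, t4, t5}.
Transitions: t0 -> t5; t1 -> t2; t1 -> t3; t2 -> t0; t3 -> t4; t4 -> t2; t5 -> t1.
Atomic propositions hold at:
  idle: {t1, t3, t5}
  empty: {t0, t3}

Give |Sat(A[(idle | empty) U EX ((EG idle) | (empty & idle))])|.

3

Sat(idle | empty) = {t0, t1, t3, t5}
EG idle: greatest fixpoint, start Z0 = {t1, t3, t5}, keep only states in Sat with some successor in Z. Z1 = {t1, t5}; Z2 = {t5}; Z3 = ∅; fixed.
Sat(EG idle) = ∅
Sat(empty & idle) = {t3}
Sat((EG idle) | (empty & idle)) = {t3}
Sat(EX ((EG idle) | (empty & idle))) = {s : some successor in {t3}} = {t1}
A[(idle | empty) U EX ((EG idle) | (empty & idle))]: least fixpoint, start Z0 = Sat(EX ((EG idle) | (empty & idle))) = {t1}, add states in Sat(idle | empty) with every successor in Z. Z1 = {t1, t5}; Z2 = {t0, t1, t5}; fixed.
Sat(A[(idle | empty) U EX ((EG idle) | (empty & idle))]) = {t0, t1, t5}
|Sat(A[(idle | empty) U EX ((EG idle) | (empty & idle))])| = |{t0, t1, t5}| = 3.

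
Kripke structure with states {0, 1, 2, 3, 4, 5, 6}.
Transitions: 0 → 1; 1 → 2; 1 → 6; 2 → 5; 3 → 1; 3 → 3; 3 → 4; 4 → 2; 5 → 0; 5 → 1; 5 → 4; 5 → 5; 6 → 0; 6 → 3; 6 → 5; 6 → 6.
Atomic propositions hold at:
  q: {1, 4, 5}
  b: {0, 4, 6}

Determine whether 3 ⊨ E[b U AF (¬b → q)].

Sat(¬b) = {1, 2, 3, 5}
Sat(¬b → q) = {0, 1, 4, 5, 6}
AF (¬b → q): least fixpoint, start Z0 = {0, 1, 4, 5, 6}, add states with every successor in Z. Z1 = {0, 1, 2, 4, 5, 6}; fixed.
Sat(AF (¬b → q)) = {0, 1, 2, 4, 5, 6}
E[b U AF (¬b → q)]: least fixpoint, start Z0 = Sat(AF (¬b → q)) = {0, 1, 2, 4, 5, 6}, add states in Sat(b) with some successor in Z. Already a fixed point.
Sat(E[b U AF (¬b → q)]) = {0, 1, 2, 4, 5, 6}
3 ∉ Sat(E[b U AF (¬b → q)]) = {0, 1, 2, 4, 5, 6}, so the formula does not hold at 3.

No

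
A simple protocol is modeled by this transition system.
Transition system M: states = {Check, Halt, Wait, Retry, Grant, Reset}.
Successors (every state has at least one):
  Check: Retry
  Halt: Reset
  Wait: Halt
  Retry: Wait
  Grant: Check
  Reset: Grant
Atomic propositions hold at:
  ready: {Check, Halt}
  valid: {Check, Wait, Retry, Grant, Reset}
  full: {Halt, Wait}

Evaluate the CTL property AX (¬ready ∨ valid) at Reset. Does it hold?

Sat(¬ready) = {Wait, Retry, Grant, Reset}
Sat(¬ready ∨ valid) = {Check, Wait, Retry, Grant, Reset}
Sat(AX (¬ready ∨ valid)) = {s : every successor in {Check, Wait, Retry, Grant, Reset}} = {Check, Halt, Retry, Grant, Reset}
Reset ∈ Sat(AX (¬ready ∨ valid)) = {Check, Halt, Retry, Grant, Reset}, so the formula holds at Reset.

Yes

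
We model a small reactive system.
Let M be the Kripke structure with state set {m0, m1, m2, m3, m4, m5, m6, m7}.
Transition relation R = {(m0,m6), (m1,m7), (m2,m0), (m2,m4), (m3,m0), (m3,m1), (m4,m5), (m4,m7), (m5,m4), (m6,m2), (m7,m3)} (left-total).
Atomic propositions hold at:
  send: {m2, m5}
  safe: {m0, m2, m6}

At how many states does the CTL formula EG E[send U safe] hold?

E[send U safe]: least fixpoint, start Z0 = Sat(safe) = {m0, m2, m6}, add states in Sat(send) with some successor in Z. Already a fixed point.
Sat(E[send U safe]) = {m0, m2, m6}
EG E[send U safe]: greatest fixpoint, start Z0 = {m0, m2, m6}, keep only states in Sat with some successor in Z. Already a fixed point.
Sat(EG E[send U safe]) = {m0, m2, m6}
|Sat(EG E[send U safe])| = |{m0, m2, m6}| = 3.

3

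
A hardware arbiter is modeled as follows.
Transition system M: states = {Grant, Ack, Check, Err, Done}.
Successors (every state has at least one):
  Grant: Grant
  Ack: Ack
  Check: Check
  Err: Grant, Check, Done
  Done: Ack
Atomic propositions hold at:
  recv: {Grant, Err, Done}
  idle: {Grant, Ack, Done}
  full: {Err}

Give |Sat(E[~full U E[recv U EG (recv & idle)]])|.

2

Sat(~full) = {Grant, Ack, Check, Done}
Sat(recv & idle) = {Grant, Done}
EG (recv & idle): greatest fixpoint, start Z0 = {Grant, Done}, keep only states in Sat with some successor in Z. Z1 = {Grant}; fixed.
Sat(EG (recv & idle)) = {Grant}
E[recv U EG (recv & idle)]: least fixpoint, start Z0 = Sat(EG (recv & idle)) = {Grant}, add states in Sat(recv) with some successor in Z. Z1 = {Grant, Err}; fixed.
Sat(E[recv U EG (recv & idle)]) = {Grant, Err}
E[~full U E[recv U EG (recv & idle)]]: least fixpoint, start Z0 = Sat(E[recv U EG (recv & idle)]) = {Grant, Err}, add states in Sat(~full) with some successor in Z. Already a fixed point.
Sat(E[~full U E[recv U EG (recv & idle)]]) = {Grant, Err}
|Sat(E[~full U E[recv U EG (recv & idle)]])| = |{Grant, Err}| = 2.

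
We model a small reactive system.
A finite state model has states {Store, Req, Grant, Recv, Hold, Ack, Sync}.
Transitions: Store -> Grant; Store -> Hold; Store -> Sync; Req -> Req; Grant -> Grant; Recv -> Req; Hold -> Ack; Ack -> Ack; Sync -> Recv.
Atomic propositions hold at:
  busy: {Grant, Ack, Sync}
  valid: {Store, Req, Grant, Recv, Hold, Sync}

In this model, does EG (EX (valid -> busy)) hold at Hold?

Sat(valid -> busy) = {Grant, Ack, Sync}
Sat(EX (valid -> busy)) = {s : some successor in {Grant, Ack, Sync}} = {Store, Grant, Hold, Ack}
EG (EX (valid -> busy)): greatest fixpoint, start Z0 = {Store, Grant, Hold, Ack}, keep only states in Sat with some successor in Z. Already a fixed point.
Sat(EG (EX (valid -> busy))) = {Store, Grant, Hold, Ack}
Hold ∈ Sat(EG (EX (valid -> busy))) = {Store, Grant, Hold, Ack}, so the formula holds at Hold.

Yes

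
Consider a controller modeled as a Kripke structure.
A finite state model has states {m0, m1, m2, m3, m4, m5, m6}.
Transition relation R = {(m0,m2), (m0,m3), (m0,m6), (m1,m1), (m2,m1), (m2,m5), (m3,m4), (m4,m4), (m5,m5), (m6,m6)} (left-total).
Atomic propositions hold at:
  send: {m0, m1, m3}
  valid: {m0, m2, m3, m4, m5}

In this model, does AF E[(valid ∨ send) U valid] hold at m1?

Sat(valid ∨ send) = {m0, m1, m2, m3, m4, m5}
E[(valid ∨ send) U valid]: least fixpoint, start Z0 = Sat(valid) = {m0, m2, m3, m4, m5}, add states in Sat(valid ∨ send) with some successor in Z. Already a fixed point.
Sat(E[(valid ∨ send) U valid]) = {m0, m2, m3, m4, m5}
AF E[(valid ∨ send) U valid]: least fixpoint, start Z0 = {m0, m2, m3, m4, m5}, add states with every successor in Z. Already a fixed point.
Sat(AF E[(valid ∨ send) U valid]) = {m0, m2, m3, m4, m5}
m1 ∉ Sat(AF E[(valid ∨ send) U valid]) = {m0, m2, m3, m4, m5}, so the formula does not hold at m1.

No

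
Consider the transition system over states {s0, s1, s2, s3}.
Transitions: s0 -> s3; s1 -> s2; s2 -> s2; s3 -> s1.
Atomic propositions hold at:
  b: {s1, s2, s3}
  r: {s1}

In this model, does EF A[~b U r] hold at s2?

No

Sat(~b) = {s0}
A[~b U r]: least fixpoint, start Z0 = Sat(r) = {s1}, add states in Sat(~b) with every successor in Z. Already a fixed point.
Sat(A[~b U r]) = {s1}
EF A[~b U r]: least fixpoint, start Z0 = {s1}, add states with some successor in Z. Z1 = {s1, s3}; Z2 = {s0, s1, s3}; fixed.
Sat(EF A[~b U r]) = {s0, s1, s3}
s2 ∉ Sat(EF A[~b U r]) = {s0, s1, s3}, so the formula does not hold at s2.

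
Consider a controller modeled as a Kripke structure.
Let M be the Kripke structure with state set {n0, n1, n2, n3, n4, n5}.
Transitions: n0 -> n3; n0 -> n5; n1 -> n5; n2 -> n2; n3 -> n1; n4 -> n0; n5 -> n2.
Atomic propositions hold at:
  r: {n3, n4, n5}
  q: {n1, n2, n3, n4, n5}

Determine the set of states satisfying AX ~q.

{n4}

Sat(~q) = {n0}
Sat(AX ~q) = {s : every successor in {n0}} = {n4}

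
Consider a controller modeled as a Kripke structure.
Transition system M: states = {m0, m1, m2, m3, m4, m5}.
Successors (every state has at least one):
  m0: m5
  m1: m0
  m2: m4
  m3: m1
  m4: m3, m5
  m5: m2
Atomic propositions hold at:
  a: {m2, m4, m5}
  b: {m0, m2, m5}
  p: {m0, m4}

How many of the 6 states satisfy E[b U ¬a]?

3

Sat(¬a) = {m0, m1, m3}
E[b U ¬a]: least fixpoint, start Z0 = Sat(¬a) = {m0, m1, m3}, add states in Sat(b) with some successor in Z. Already a fixed point.
Sat(E[b U ¬a]) = {m0, m1, m3}
|Sat(E[b U ¬a])| = |{m0, m1, m3}| = 3.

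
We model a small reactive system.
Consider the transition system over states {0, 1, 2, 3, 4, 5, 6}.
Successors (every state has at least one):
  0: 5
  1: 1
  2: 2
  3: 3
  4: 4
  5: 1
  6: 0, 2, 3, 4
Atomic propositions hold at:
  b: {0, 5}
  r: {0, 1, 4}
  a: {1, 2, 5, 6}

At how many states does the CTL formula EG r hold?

EG r: greatest fixpoint, start Z0 = {0, 1, 4}, keep only states in Sat with some successor in Z. Z1 = {1, 4}; fixed.
Sat(EG r) = {1, 4}
|Sat(EG r)| = |{1, 4}| = 2.

2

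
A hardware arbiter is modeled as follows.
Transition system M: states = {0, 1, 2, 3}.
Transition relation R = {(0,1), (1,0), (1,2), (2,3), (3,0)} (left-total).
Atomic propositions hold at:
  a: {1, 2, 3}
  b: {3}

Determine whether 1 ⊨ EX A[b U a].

Yes

A[b U a]: least fixpoint, start Z0 = Sat(a) = {1, 2, 3}, add states in Sat(b) with every successor in Z. Already a fixed point.
Sat(A[b U a]) = {1, 2, 3}
Sat(EX A[b U a]) = {s : some successor in {1, 2, 3}} = {0, 1, 2}
1 ∈ Sat(EX A[b U a]) = {0, 1, 2}, so the formula holds at 1.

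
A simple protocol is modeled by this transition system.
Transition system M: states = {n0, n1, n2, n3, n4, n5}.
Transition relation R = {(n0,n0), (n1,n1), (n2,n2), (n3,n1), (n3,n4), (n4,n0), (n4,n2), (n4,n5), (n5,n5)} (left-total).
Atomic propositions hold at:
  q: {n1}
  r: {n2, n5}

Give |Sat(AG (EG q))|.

1

EG q: greatest fixpoint, start Z0 = {n1}, keep only states in Sat with some successor in Z. Already a fixed point.
Sat(EG q) = {n1}
AG (EG q): greatest fixpoint, start Z0 = {n1}, keep only states in Sat with every successor in Z. Already a fixed point.
Sat(AG (EG q)) = {n1}
|Sat(AG (EG q))| = |{n1}| = 1.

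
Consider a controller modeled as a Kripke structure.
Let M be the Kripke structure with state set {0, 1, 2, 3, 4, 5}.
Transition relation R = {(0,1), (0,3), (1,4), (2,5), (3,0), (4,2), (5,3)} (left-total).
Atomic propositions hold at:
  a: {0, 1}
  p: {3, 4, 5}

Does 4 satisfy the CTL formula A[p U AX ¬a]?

Yes

Sat(¬a) = {2, 3, 4, 5}
Sat(AX ¬a) = {s : every successor in {2, 3, 4, 5}} = {1, 2, 4, 5}
A[p U AX ¬a]: least fixpoint, start Z0 = Sat(AX ¬a) = {1, 2, 4, 5}, add states in Sat(p) with every successor in Z. Already a fixed point.
Sat(A[p U AX ¬a]) = {1, 2, 4, 5}
4 ∈ Sat(A[p U AX ¬a]) = {1, 2, 4, 5}, so the formula holds at 4.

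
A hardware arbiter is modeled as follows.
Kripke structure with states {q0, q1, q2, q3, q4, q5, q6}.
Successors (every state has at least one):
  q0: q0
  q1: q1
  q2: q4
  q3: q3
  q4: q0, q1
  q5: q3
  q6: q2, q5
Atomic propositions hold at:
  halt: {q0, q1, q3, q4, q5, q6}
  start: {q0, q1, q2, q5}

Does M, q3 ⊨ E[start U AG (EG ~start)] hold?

Yes

Sat(~start) = {q3, q4, q6}
EG ~start: greatest fixpoint, start Z0 = {q3, q4, q6}, keep only states in Sat with some successor in Z. Z1 = {q3}; fixed.
Sat(EG ~start) = {q3}
AG (EG ~start): greatest fixpoint, start Z0 = {q3}, keep only states in Sat with every successor in Z. Already a fixed point.
Sat(AG (EG ~start)) = {q3}
E[start U AG (EG ~start)]: least fixpoint, start Z0 = Sat(AG (EG ~start)) = {q3}, add states in Sat(start) with some successor in Z. Z1 = {q3, q5}; fixed.
Sat(E[start U AG (EG ~start)]) = {q3, q5}
q3 ∈ Sat(E[start U AG (EG ~start)]) = {q3, q5}, so the formula holds at q3.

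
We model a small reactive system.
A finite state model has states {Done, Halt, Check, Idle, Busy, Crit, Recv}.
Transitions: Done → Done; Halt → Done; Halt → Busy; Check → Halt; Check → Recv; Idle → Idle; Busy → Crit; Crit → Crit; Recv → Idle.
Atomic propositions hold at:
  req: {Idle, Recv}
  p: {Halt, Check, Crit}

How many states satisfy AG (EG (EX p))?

2

Sat(EX p) = {s : some successor in {Halt, Check, Crit}} = {Check, Busy, Crit}
EG (EX p): greatest fixpoint, start Z0 = {Check, Busy, Crit}, keep only states in Sat with some successor in Z. Z1 = {Busy, Crit}; fixed.
Sat(EG (EX p)) = {Busy, Crit}
AG (EG (EX p)): greatest fixpoint, start Z0 = {Busy, Crit}, keep only states in Sat with every successor in Z. Already a fixed point.
Sat(AG (EG (EX p))) = {Busy, Crit}
|Sat(AG (EG (EX p)))| = |{Busy, Crit}| = 2.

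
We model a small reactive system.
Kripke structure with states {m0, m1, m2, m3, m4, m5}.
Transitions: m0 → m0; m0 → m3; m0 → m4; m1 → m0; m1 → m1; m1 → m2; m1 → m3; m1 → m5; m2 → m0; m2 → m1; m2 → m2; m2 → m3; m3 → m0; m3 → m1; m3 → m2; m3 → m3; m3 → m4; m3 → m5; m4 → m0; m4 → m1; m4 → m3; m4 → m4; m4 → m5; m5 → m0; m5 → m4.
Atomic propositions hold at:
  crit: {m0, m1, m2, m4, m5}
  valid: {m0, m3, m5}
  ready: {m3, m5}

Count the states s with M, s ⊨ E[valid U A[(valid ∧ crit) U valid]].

3

Sat(valid ∧ crit) = {m0, m5}
A[(valid ∧ crit) U valid]: least fixpoint, start Z0 = Sat(valid) = {m0, m3, m5}, add states in Sat(valid ∧ crit) with every successor in Z. Already a fixed point.
Sat(A[(valid ∧ crit) U valid]) = {m0, m3, m5}
E[valid U A[(valid ∧ crit) U valid]]: least fixpoint, start Z0 = Sat(A[(valid ∧ crit) U valid]) = {m0, m3, m5}, add states in Sat(valid) with some successor in Z. Already a fixed point.
Sat(E[valid U A[(valid ∧ crit) U valid]]) = {m0, m3, m5}
|Sat(E[valid U A[(valid ∧ crit) U valid]])| = |{m0, m3, m5}| = 3.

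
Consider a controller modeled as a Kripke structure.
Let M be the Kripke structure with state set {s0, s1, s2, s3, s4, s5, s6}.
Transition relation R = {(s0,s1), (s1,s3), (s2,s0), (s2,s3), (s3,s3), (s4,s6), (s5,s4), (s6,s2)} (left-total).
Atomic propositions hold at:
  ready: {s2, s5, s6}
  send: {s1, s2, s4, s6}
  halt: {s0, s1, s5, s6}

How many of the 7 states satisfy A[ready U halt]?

A[ready U halt]: least fixpoint, start Z0 = Sat(halt) = {s0, s1, s5, s6}, add states in Sat(ready) with every successor in Z. Already a fixed point.
Sat(A[ready U halt]) = {s0, s1, s5, s6}
|Sat(A[ready U halt])| = |{s0, s1, s5, s6}| = 4.

4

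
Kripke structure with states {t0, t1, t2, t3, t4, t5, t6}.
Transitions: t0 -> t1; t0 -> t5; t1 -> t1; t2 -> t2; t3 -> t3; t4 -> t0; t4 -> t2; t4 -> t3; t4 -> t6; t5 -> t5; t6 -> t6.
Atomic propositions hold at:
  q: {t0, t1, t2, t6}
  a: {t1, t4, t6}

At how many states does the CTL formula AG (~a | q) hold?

Sat(~a) = {t0, t2, t3, t5}
Sat(~a | q) = {t0, t1, t2, t3, t5, t6}
AG (~a | q): greatest fixpoint, start Z0 = {t0, t1, t2, t3, t5, t6}, keep only states in Sat with every successor in Z. Already a fixed point.
Sat(AG (~a | q)) = {t0, t1, t2, t3, t5, t6}
|Sat(AG (~a | q))| = |{t0, t1, t2, t3, t5, t6}| = 6.

6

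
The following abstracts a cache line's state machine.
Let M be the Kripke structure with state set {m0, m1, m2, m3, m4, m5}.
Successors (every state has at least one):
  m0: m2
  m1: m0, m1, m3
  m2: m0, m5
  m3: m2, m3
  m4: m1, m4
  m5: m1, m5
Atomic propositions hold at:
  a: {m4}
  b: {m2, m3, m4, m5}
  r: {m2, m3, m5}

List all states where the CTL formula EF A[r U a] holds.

{m4}

A[r U a]: least fixpoint, start Z0 = Sat(a) = {m4}, add states in Sat(r) with every successor in Z. Already a fixed point.
Sat(A[r U a]) = {m4}
EF A[r U a]: least fixpoint, start Z0 = {m4}, add states with some successor in Z. Already a fixed point.
Sat(EF A[r U a]) = {m4}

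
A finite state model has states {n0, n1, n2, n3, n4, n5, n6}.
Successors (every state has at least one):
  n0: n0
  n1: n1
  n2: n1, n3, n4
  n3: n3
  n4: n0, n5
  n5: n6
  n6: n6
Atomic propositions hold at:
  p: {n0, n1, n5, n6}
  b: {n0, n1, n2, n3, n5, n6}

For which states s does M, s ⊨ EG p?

EG p: greatest fixpoint, start Z0 = {n0, n1, n5, n6}, keep only states in Sat with some successor in Z. Already a fixed point.
Sat(EG p) = {n0, n1, n5, n6}

{n0, n1, n5, n6}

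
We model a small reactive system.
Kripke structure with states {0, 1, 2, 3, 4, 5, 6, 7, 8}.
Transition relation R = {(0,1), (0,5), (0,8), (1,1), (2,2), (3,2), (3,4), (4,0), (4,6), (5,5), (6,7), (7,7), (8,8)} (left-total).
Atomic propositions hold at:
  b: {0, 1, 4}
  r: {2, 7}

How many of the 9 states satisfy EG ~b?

6

Sat(~b) = {2, 3, 5, 6, 7, 8}
EG ~b: greatest fixpoint, start Z0 = {2, 3, 5, 6, 7, 8}, keep only states in Sat with some successor in Z. Already a fixed point.
Sat(EG ~b) = {2, 3, 5, 6, 7, 8}
|Sat(EG ~b)| = |{2, 3, 5, 6, 7, 8}| = 6.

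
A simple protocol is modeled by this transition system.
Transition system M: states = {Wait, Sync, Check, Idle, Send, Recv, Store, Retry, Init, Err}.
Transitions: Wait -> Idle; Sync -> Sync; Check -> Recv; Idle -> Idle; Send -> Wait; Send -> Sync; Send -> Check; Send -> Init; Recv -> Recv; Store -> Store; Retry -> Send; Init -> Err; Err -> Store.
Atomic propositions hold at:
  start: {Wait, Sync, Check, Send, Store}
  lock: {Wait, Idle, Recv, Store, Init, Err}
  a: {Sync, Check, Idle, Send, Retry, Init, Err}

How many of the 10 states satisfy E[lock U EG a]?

EG a: greatest fixpoint, start Z0 = {Sync, Check, Idle, Send, Retry, Init, Err}, keep only states in Sat with some successor in Z. Z1 = {Sync, Idle, Send, Retry, Init}; Z2 = {Sync, Idle, Send, Retry}; fixed.
Sat(EG a) = {Sync, Idle, Send, Retry}
E[lock U EG a]: least fixpoint, start Z0 = Sat(EG a) = {Sync, Idle, Send, Retry}, add states in Sat(lock) with some successor in Z. Z1 = {Wait, Sync, Idle, Send, Retry}; fixed.
Sat(E[lock U EG a]) = {Wait, Sync, Idle, Send, Retry}
|Sat(E[lock U EG a])| = |{Wait, Sync, Idle, Send, Retry}| = 5.

5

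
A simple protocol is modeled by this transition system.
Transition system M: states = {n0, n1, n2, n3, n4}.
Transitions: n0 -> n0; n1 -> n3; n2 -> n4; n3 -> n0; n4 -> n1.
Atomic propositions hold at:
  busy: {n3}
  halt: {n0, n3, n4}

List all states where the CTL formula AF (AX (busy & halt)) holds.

{n1, n2, n4}

Sat(busy & halt) = {n3}
Sat(AX (busy & halt)) = {s : every successor in {n3}} = {n1}
AF (AX (busy & halt)): least fixpoint, start Z0 = {n1}, add states with every successor in Z. Z1 = {n1, n4}; Z2 = {n1, n2, n4}; fixed.
Sat(AF (AX (busy & halt))) = {n1, n2, n4}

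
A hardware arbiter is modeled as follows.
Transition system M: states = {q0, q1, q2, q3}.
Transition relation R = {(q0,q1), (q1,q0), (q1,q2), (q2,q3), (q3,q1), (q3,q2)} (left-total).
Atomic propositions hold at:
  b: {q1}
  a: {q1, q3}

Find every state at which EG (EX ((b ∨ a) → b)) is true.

Sat(b ∨ a) = {q1, q3}
Sat((b ∨ a) → b) = {q0, q1, q2}
Sat(EX ((b ∨ a) → b)) = {s : some successor in {q0, q1, q2}} = {q0, q1, q3}
EG (EX ((b ∨ a) → b)): greatest fixpoint, start Z0 = {q0, q1, q3}, keep only states in Sat with some successor in Z. Already a fixed point.
Sat(EG (EX ((b ∨ a) → b))) = {q0, q1, q3}

{q0, q1, q3}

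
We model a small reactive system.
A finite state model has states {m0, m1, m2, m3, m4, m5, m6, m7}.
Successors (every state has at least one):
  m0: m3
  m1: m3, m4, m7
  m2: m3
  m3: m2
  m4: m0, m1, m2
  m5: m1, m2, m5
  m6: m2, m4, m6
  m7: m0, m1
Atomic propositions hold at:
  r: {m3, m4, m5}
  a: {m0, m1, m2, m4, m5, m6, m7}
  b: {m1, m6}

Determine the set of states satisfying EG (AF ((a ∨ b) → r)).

{m0, m2, m3, m4, m5}

Sat(a ∨ b) = {m0, m1, m2, m4, m5, m6, m7}
Sat((a ∨ b) → r) = {m3, m4, m5}
AF ((a ∨ b) → r): least fixpoint, start Z0 = {m3, m4, m5}, add states with every successor in Z. Z1 = {m0, m2, m3, m4, m5}; fixed.
Sat(AF ((a ∨ b) → r)) = {m0, m2, m3, m4, m5}
EG (AF ((a ∨ b) → r)): greatest fixpoint, start Z0 = {m0, m2, m3, m4, m5}, keep only states in Sat with some successor in Z. Already a fixed point.
Sat(EG (AF ((a ∨ b) → r))) = {m0, m2, m3, m4, m5}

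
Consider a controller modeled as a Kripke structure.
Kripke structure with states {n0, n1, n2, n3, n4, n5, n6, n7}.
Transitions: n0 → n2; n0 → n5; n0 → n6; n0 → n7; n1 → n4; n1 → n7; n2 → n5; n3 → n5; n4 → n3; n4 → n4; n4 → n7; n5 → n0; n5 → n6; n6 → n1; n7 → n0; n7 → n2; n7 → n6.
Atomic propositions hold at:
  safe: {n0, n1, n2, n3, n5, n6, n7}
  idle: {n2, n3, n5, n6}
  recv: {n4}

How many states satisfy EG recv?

1

EG recv: greatest fixpoint, start Z0 = {n4}, keep only states in Sat with some successor in Z. Already a fixed point.
Sat(EG recv) = {n4}
|Sat(EG recv)| = |{n4}| = 1.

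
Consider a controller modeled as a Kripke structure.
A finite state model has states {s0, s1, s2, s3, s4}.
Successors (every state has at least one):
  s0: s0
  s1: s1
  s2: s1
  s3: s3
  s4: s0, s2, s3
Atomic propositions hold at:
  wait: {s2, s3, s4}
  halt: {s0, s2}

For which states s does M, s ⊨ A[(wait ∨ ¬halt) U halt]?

Sat(¬halt) = {s1, s3, s4}
Sat(wait ∨ ¬halt) = {s1, s2, s3, s4}
A[(wait ∨ ¬halt) U halt]: least fixpoint, start Z0 = Sat(halt) = {s0, s2}, add states in Sat(wait ∨ ¬halt) with every successor in Z. Already a fixed point.
Sat(A[(wait ∨ ¬halt) U halt]) = {s0, s2}

{s0, s2}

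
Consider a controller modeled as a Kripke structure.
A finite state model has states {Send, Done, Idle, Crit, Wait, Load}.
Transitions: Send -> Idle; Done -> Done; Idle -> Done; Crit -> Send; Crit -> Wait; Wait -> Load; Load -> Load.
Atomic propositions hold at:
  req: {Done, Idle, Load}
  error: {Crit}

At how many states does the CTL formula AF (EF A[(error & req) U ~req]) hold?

Sat(error & req) = ∅
Sat(~req) = {Send, Crit, Wait}
A[(error & req) U ~req]: least fixpoint, start Z0 = Sat(~req) = {Send, Crit, Wait}, add states in Sat(error & req) with every successor in Z. Already a fixed point.
Sat(A[(error & req) U ~req]) = {Send, Crit, Wait}
EF A[(error & req) U ~req]: least fixpoint, start Z0 = {Send, Crit, Wait}, add states with some successor in Z. Already a fixed point.
Sat(EF A[(error & req) U ~req]) = {Send, Crit, Wait}
AF (EF A[(error & req) U ~req]): least fixpoint, start Z0 = {Send, Crit, Wait}, add states with every successor in Z. Already a fixed point.
Sat(AF (EF A[(error & req) U ~req])) = {Send, Crit, Wait}
|Sat(AF (EF A[(error & req) U ~req]))| = |{Send, Crit, Wait}| = 3.

3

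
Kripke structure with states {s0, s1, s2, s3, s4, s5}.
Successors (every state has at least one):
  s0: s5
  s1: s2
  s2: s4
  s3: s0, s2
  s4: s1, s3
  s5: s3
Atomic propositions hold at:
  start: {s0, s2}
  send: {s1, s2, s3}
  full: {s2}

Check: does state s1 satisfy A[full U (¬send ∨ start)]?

No

Sat(¬send) = {s0, s4, s5}
Sat(¬send ∨ start) = {s0, s2, s4, s5}
A[full U (¬send ∨ start)]: least fixpoint, start Z0 = Sat((¬send ∨ start)) = {s0, s2, s4, s5}, add states in Sat(full) with every successor in Z. Already a fixed point.
Sat(A[full U (¬send ∨ start)]) = {s0, s2, s4, s5}
s1 ∉ Sat(A[full U (¬send ∨ start)]) = {s0, s2, s4, s5}, so the formula does not hold at s1.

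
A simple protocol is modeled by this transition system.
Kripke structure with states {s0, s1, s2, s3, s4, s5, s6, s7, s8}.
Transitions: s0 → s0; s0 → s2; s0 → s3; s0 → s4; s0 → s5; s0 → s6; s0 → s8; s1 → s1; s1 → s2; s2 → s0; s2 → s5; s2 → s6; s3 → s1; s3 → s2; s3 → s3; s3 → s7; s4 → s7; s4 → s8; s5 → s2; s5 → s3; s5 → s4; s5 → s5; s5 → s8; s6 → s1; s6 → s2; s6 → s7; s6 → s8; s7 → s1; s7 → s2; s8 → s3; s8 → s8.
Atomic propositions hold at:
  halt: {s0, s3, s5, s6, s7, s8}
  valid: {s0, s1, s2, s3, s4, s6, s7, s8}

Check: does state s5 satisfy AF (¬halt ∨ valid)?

No

Sat(¬halt) = {s1, s2, s4}
Sat(¬halt ∨ valid) = {s0, s1, s2, s3, s4, s6, s7, s8}
AF (¬halt ∨ valid): least fixpoint, start Z0 = {s0, s1, s2, s3, s4, s6, s7, s8}, add states with every successor in Z. Already a fixed point.
Sat(AF (¬halt ∨ valid)) = {s0, s1, s2, s3, s4, s6, s7, s8}
s5 ∉ Sat(AF (¬halt ∨ valid)) = {s0, s1, s2, s3, s4, s6, s7, s8}, so the formula does not hold at s5.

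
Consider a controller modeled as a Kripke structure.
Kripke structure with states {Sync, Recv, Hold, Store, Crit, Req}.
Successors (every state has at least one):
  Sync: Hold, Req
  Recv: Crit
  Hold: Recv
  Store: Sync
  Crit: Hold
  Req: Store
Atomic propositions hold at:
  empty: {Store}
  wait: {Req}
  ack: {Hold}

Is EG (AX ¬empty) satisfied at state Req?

No

Sat(¬empty) = {Sync, Recv, Hold, Crit, Req}
Sat(AX ¬empty) = {s : every successor in {Sync, Recv, Hold, Crit, Req}} = {Sync, Recv, Hold, Store, Crit}
EG (AX ¬empty): greatest fixpoint, start Z0 = {Sync, Recv, Hold, Store, Crit}, keep only states in Sat with some successor in Z. Already a fixed point.
Sat(EG (AX ¬empty)) = {Sync, Recv, Hold, Store, Crit}
Req ∉ Sat(EG (AX ¬empty)) = {Sync, Recv, Hold, Store, Crit}, so the formula does not hold at Req.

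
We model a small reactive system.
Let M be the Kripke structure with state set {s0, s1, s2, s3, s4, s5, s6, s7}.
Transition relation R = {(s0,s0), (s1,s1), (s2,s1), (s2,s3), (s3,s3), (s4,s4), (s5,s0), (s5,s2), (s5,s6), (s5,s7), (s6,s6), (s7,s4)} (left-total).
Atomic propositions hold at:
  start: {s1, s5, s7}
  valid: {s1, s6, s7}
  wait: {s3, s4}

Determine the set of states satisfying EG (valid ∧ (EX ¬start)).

{s6}

Sat(¬start) = {s0, s2, s3, s4, s6}
Sat(EX ¬start) = {s : some successor in {s0, s2, s3, s4, s6}} = {s0, s2, s3, s4, s5, s6, s7}
Sat(valid ∧ (EX ¬start)) = {s6, s7}
EG (valid ∧ (EX ¬start)): greatest fixpoint, start Z0 = {s6, s7}, keep only states in Sat with some successor in Z. Z1 = {s6}; fixed.
Sat(EG (valid ∧ (EX ¬start))) = {s6}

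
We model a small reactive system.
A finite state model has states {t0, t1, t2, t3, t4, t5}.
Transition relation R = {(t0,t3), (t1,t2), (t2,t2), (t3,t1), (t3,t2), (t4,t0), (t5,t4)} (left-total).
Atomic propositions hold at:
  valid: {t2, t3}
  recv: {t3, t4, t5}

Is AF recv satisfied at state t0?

Yes

AF recv: least fixpoint, start Z0 = {t3, t4, t5}, add states with every successor in Z. Z1 = {t0, t3, t4, t5}; fixed.
Sat(AF recv) = {t0, t3, t4, t5}
t0 ∈ Sat(AF recv) = {t0, t3, t4, t5}, so the formula holds at t0.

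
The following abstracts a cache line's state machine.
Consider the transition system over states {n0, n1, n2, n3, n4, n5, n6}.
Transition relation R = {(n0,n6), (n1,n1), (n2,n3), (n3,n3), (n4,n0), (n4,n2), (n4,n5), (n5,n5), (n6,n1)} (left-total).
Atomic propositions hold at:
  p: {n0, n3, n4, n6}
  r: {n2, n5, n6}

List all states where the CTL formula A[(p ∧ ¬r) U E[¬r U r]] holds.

{n0, n2, n4, n5, n6}

Sat(¬r) = {n0, n1, n3, n4}
Sat(p ∧ ¬r) = {n0, n3, n4}
E[¬r U r]: least fixpoint, start Z0 = Sat(r) = {n2, n5, n6}, add states in Sat(¬r) with some successor in Z. Z1 = {n0, n2, n4, n5, n6}; fixed.
Sat(E[¬r U r]) = {n0, n2, n4, n5, n6}
A[(p ∧ ¬r) U E[¬r U r]]: least fixpoint, start Z0 = Sat(E[¬r U r]) = {n0, n2, n4, n5, n6}, add states in Sat(p ∧ ¬r) with every successor in Z. Already a fixed point.
Sat(A[(p ∧ ¬r) U E[¬r U r]]) = {n0, n2, n4, n5, n6}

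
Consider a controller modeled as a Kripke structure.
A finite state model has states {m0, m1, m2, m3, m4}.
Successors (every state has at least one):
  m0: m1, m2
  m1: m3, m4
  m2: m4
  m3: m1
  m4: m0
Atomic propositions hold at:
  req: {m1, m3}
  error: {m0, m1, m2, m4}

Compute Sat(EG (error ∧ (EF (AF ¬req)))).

{m0, m1, m2, m4}

Sat(¬req) = {m0, m2, m4}
AF ¬req: least fixpoint, start Z0 = {m0, m2, m4}, add states with every successor in Z. Already a fixed point.
Sat(AF ¬req) = {m0, m2, m4}
EF (AF ¬req): least fixpoint, start Z0 = {m0, m2, m4}, add states with some successor in Z. Z1 = {m0, m1, m2, m4}; Z2 = {m0, m1, m2, m3, m4}; fixed.
Sat(EF (AF ¬req)) = {m0, m1, m2, m3, m4}
Sat(error ∧ (EF (AF ¬req))) = {m0, m1, m2, m4}
EG (error ∧ (EF (AF ¬req))): greatest fixpoint, start Z0 = {m0, m1, m2, m4}, keep only states in Sat with some successor in Z. Already a fixed point.
Sat(EG (error ∧ (EF (AF ¬req)))) = {m0, m1, m2, m4}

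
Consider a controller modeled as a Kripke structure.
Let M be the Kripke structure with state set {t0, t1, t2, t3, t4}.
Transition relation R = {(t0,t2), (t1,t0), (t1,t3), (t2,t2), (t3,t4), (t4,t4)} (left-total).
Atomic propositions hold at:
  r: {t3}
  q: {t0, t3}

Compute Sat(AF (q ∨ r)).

Sat(q ∨ r) = {t0, t3}
AF (q ∨ r): least fixpoint, start Z0 = {t0, t3}, add states with every successor in Z. Z1 = {t0, t1, t3}; fixed.
Sat(AF (q ∨ r)) = {t0, t1, t3}

{t0, t1, t3}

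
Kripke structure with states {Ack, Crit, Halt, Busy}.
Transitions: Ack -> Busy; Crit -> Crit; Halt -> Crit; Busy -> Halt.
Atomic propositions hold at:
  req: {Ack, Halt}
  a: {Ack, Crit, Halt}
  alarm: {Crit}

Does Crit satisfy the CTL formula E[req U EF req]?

EF req: least fixpoint, start Z0 = {Ack, Halt}, add states with some successor in Z. Z1 = {Ack, Halt, Busy}; fixed.
Sat(EF req) = {Ack, Halt, Busy}
E[req U EF req]: least fixpoint, start Z0 = Sat(EF req) = {Ack, Halt, Busy}, add states in Sat(req) with some successor in Z. Already a fixed point.
Sat(E[req U EF req]) = {Ack, Halt, Busy}
Crit ∉ Sat(E[req U EF req]) = {Ack, Halt, Busy}, so the formula does not hold at Crit.

No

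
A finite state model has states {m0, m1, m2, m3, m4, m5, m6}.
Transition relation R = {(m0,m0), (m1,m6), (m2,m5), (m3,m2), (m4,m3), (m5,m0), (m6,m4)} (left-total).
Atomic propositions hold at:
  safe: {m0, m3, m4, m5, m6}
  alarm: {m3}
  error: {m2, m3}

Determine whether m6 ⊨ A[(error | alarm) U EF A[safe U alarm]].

Yes

Sat(error | alarm) = {m2, m3}
A[safe U alarm]: least fixpoint, start Z0 = Sat(alarm) = {m3}, add states in Sat(safe) with every successor in Z. Z1 = {m3, m4}; Z2 = {m3, m4, m6}; fixed.
Sat(A[safe U alarm]) = {m3, m4, m6}
EF A[safe U alarm]: least fixpoint, start Z0 = {m3, m4, m6}, add states with some successor in Z. Z1 = {m1, m3, m4, m6}; fixed.
Sat(EF A[safe U alarm]) = {m1, m3, m4, m6}
A[(error | alarm) U EF A[safe U alarm]]: least fixpoint, start Z0 = Sat(EF A[safe U alarm]) = {m1, m3, m4, m6}, add states in Sat(error | alarm) with every successor in Z. Already a fixed point.
Sat(A[(error | alarm) U EF A[safe U alarm]]) = {m1, m3, m4, m6}
m6 ∈ Sat(A[(error | alarm) U EF A[safe U alarm]]) = {m1, m3, m4, m6}, so the formula holds at m6.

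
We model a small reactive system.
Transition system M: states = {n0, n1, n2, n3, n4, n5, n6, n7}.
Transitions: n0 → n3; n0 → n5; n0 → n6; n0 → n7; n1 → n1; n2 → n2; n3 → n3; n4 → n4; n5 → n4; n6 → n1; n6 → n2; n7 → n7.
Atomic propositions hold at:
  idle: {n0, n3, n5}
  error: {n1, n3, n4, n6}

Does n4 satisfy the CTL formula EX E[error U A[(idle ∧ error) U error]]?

Sat(idle ∧ error) = {n3}
A[(idle ∧ error) U error]: least fixpoint, start Z0 = Sat(error) = {n1, n3, n4, n6}, add states in Sat(idle ∧ error) with every successor in Z. Already a fixed point.
Sat(A[(idle ∧ error) U error]) = {n1, n3, n4, n6}
E[error U A[(idle ∧ error) U error]]: least fixpoint, start Z0 = Sat(A[(idle ∧ error) U error]) = {n1, n3, n4, n6}, add states in Sat(error) with some successor in Z. Already a fixed point.
Sat(E[error U A[(idle ∧ error) U error]]) = {n1, n3, n4, n6}
Sat(EX E[error U A[(idle ∧ error) U error]]) = {s : some successor in {n1, n3, n4, n6}} = {n0, n1, n3, n4, n5, n6}
n4 ∈ Sat(EX E[error U A[(idle ∧ error) U error]]) = {n0, n1, n3, n4, n5, n6}, so the formula holds at n4.

Yes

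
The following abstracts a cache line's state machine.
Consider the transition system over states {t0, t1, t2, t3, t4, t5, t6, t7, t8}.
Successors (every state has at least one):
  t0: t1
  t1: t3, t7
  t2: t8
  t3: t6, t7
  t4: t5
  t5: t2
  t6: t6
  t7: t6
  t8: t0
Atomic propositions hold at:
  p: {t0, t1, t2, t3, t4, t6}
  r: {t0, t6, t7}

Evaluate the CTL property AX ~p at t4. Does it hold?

Yes

Sat(~p) = {t5, t7, t8}
Sat(AX ~p) = {s : every successor in {t5, t7, t8}} = {t2, t4}
t4 ∈ Sat(AX ~p) = {t2, t4}, so the formula holds at t4.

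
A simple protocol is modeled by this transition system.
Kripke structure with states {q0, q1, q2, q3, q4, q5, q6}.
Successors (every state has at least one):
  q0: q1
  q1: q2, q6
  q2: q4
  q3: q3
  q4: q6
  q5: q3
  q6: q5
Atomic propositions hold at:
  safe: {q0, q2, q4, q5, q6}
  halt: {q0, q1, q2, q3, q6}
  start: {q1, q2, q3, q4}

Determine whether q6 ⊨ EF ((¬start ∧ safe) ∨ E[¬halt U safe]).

Yes

Sat(¬start) = {q0, q5, q6}
Sat(¬start ∧ safe) = {q0, q5, q6}
Sat(¬halt) = {q4, q5}
E[¬halt U safe]: least fixpoint, start Z0 = Sat(safe) = {q0, q2, q4, q5, q6}, add states in Sat(¬halt) with some successor in Z. Already a fixed point.
Sat(E[¬halt U safe]) = {q0, q2, q4, q5, q6}
Sat((¬start ∧ safe) ∨ E[¬halt U safe]) = {q0, q2, q4, q5, q6}
EF ((¬start ∧ safe) ∨ E[¬halt U safe]): least fixpoint, start Z0 = {q0, q2, q4, q5, q6}, add states with some successor in Z. Z1 = {q0, q1, q2, q4, q5, q6}; fixed.
Sat(EF ((¬start ∧ safe) ∨ E[¬halt U safe])) = {q0, q1, q2, q4, q5, q6}
q6 ∈ Sat(EF ((¬start ∧ safe) ∨ E[¬halt U safe])) = {q0, q1, q2, q4, q5, q6}, so the formula holds at q6.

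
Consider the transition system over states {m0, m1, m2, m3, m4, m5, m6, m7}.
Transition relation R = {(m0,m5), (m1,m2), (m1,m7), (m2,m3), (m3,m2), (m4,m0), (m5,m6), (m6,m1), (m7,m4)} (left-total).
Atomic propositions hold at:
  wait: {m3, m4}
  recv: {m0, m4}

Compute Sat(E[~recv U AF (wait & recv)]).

{m1, m4, m5, m6, m7}

Sat(~recv) = {m1, m2, m3, m5, m6, m7}
Sat(wait & recv) = {m4}
AF (wait & recv): least fixpoint, start Z0 = {m4}, add states with every successor in Z. Z1 = {m4, m7}; fixed.
Sat(AF (wait & recv)) = {m4, m7}
E[~recv U AF (wait & recv)]: least fixpoint, start Z0 = Sat(AF (wait & recv)) = {m4, m7}, add states in Sat(~recv) with some successor in Z. Z1 = {m1, m4, m7}; Z2 = {m1, m4, m6, m7}; Z3 = {m1, m4, m5, m6, m7}; fixed.
Sat(E[~recv U AF (wait & recv)]) = {m1, m4, m5, m6, m7}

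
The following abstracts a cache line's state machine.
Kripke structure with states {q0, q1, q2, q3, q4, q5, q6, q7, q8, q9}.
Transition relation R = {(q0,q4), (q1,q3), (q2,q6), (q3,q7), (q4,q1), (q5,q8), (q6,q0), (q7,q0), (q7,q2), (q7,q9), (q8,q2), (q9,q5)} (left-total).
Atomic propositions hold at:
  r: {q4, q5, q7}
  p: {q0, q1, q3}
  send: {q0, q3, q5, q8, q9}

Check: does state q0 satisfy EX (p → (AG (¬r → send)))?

Yes

Sat(¬r) = {q0, q1, q2, q3, q6, q8, q9}
Sat(¬r → send) = {q0, q3, q4, q5, q7, q8, q9}
AG (¬r → send): greatest fixpoint, start Z0 = {q0, q3, q4, q5, q7, q8, q9}, keep only states in Sat with every successor in Z. Z1 = {q0, q3, q5, q9}; Z2 = {q9}; Z3 = ∅; fixed.
Sat(AG (¬r → send)) = ∅
Sat(p → (AG (¬r → send))) = {q2, q4, q5, q6, q7, q8, q9}
Sat(EX (p → (AG (¬r → send)))) = {s : some successor in {q2, q4, q5, q6, q7, q8, q9}} = {q0, q2, q3, q5, q7, q8, q9}
q0 ∈ Sat(EX (p → (AG (¬r → send)))) = {q0, q2, q3, q5, q7, q8, q9}, so the formula holds at q0.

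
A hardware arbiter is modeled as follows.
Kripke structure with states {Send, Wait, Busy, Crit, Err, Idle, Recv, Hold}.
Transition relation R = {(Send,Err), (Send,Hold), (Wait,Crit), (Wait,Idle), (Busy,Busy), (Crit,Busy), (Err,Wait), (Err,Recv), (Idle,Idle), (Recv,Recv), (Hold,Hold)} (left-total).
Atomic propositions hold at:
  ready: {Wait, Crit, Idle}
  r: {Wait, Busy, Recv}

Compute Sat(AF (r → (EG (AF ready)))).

AF ready: least fixpoint, start Z0 = {Wait, Crit, Idle}, add states with every successor in Z. Already a fixed point.
Sat(AF ready) = {Wait, Crit, Idle}
EG (AF ready): greatest fixpoint, start Z0 = {Wait, Crit, Idle}, keep only states in Sat with some successor in Z. Z1 = {Wait, Idle}; fixed.
Sat(EG (AF ready)) = {Wait, Idle}
Sat(r → (EG (AF ready))) = {Send, Wait, Crit, Err, Idle, Hold}
AF (r → (EG (AF ready))): least fixpoint, start Z0 = {Send, Wait, Crit, Err, Idle, Hold}, add states with every successor in Z. Already a fixed point.
Sat(AF (r → (EG (AF ready)))) = {Send, Wait, Crit, Err, Idle, Hold}

{Send, Wait, Crit, Err, Idle, Hold}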